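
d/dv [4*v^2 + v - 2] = 8*v + 1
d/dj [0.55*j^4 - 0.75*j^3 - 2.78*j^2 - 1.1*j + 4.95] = 2.2*j^3 - 2.25*j^2 - 5.56*j - 1.1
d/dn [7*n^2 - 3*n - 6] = 14*n - 3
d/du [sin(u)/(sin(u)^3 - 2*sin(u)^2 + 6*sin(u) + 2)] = 2*(-sin(u)^3 + sin(u)^2 + 1)*cos(u)/(sin(u)^3 - 2*sin(u)^2 + 6*sin(u) + 2)^2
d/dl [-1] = 0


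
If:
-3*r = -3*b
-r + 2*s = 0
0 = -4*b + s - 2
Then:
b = -4/7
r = -4/7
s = -2/7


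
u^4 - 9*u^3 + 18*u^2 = u^2*(u - 6)*(u - 3)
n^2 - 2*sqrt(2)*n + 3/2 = (n - 3*sqrt(2)/2)*(n - sqrt(2)/2)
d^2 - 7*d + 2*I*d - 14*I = (d - 7)*(d + 2*I)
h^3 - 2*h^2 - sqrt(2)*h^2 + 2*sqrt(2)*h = h*(h - 2)*(h - sqrt(2))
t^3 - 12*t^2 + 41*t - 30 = (t - 6)*(t - 5)*(t - 1)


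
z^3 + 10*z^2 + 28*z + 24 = (z + 2)^2*(z + 6)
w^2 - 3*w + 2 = (w - 2)*(w - 1)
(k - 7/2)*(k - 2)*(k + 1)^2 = k^4 - 7*k^3/2 - 3*k^2 + 17*k/2 + 7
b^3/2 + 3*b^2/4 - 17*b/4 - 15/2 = (b/2 + 1)*(b - 3)*(b + 5/2)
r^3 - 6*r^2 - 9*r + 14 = (r - 7)*(r - 1)*(r + 2)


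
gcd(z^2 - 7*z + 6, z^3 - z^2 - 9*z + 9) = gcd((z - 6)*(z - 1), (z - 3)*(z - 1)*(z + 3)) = z - 1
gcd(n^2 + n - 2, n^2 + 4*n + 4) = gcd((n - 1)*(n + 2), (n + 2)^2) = n + 2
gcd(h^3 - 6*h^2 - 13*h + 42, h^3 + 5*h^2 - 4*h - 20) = h - 2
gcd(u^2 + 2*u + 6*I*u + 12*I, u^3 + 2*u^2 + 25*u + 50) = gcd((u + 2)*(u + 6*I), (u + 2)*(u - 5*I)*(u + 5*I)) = u + 2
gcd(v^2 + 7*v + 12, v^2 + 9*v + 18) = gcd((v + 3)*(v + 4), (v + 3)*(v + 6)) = v + 3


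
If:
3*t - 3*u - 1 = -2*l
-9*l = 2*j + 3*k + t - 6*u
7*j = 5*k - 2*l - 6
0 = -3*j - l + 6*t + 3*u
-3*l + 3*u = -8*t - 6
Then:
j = -599/392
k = -649/784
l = 437/1568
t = -673/1568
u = -2713/4704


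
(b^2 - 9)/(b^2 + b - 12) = (b + 3)/(b + 4)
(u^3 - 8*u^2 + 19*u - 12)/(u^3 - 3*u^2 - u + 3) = (u - 4)/(u + 1)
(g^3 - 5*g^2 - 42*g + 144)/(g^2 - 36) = (g^2 - 11*g + 24)/(g - 6)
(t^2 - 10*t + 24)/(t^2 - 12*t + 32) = (t - 6)/(t - 8)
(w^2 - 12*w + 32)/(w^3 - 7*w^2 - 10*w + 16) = (w - 4)/(w^2 + w - 2)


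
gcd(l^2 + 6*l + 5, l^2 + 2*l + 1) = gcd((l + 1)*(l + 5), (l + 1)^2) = l + 1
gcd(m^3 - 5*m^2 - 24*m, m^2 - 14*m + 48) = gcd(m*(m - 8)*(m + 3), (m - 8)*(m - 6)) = m - 8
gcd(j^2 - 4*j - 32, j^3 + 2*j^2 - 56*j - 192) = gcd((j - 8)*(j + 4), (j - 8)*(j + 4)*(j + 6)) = j^2 - 4*j - 32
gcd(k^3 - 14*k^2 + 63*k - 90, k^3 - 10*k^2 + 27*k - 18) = k^2 - 9*k + 18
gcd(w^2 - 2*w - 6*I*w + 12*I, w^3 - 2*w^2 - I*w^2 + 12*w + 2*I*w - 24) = w - 2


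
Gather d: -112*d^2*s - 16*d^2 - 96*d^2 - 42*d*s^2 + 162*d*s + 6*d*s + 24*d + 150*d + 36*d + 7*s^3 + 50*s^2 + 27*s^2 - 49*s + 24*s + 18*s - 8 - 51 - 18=d^2*(-112*s - 112) + d*(-42*s^2 + 168*s + 210) + 7*s^3 + 77*s^2 - 7*s - 77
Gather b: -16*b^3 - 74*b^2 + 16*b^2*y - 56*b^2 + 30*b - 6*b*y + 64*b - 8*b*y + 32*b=-16*b^3 + b^2*(16*y - 130) + b*(126 - 14*y)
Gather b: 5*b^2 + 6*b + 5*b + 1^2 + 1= 5*b^2 + 11*b + 2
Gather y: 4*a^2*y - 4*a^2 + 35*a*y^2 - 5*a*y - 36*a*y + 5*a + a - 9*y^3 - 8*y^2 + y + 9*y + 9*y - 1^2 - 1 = -4*a^2 + 6*a - 9*y^3 + y^2*(35*a - 8) + y*(4*a^2 - 41*a + 19) - 2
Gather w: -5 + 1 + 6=2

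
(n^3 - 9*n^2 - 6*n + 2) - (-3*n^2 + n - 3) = n^3 - 6*n^2 - 7*n + 5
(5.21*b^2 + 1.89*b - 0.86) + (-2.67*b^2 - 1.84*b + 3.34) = 2.54*b^2 + 0.0499999999999998*b + 2.48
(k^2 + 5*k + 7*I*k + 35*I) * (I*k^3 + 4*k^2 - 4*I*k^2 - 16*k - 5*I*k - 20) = I*k^5 - 3*k^4 + I*k^4 - 3*k^3 + 3*I*k^3 + 75*k^2 + 3*I*k^2 + 75*k - 700*I*k - 700*I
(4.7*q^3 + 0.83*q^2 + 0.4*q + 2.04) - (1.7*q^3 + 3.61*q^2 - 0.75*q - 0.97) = 3.0*q^3 - 2.78*q^2 + 1.15*q + 3.01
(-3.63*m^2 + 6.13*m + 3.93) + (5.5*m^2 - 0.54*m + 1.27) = 1.87*m^2 + 5.59*m + 5.2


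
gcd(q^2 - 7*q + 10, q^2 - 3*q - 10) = q - 5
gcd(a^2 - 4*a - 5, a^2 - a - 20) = a - 5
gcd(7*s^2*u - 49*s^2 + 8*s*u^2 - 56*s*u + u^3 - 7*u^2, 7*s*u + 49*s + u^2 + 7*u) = 7*s + u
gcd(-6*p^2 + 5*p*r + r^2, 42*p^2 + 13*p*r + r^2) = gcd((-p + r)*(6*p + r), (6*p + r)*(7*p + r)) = 6*p + r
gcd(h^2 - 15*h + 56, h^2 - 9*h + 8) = h - 8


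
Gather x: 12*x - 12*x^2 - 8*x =-12*x^2 + 4*x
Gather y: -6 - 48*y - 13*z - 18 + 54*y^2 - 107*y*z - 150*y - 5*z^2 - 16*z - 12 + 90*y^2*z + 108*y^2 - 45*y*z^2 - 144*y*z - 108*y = y^2*(90*z + 162) + y*(-45*z^2 - 251*z - 306) - 5*z^2 - 29*z - 36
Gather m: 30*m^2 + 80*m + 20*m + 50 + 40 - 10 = 30*m^2 + 100*m + 80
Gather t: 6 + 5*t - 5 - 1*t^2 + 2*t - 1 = -t^2 + 7*t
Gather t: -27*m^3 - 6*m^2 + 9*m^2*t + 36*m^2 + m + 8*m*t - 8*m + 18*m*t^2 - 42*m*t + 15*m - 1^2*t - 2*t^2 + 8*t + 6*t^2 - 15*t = -27*m^3 + 30*m^2 + 8*m + t^2*(18*m + 4) + t*(9*m^2 - 34*m - 8)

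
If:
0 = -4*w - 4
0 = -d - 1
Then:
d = -1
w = -1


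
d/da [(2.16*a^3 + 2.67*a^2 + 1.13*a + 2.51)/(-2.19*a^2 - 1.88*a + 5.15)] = (-4.7304*a^4 - 8.1216*a^3 + 30.8271*a^2 + 38.4948*a + 10.5383)/(4.7961*a^4 + 8.2344*a^3 - 19.0226*a^2 - 19.364*a + 26.5225)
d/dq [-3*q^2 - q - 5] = -6*q - 1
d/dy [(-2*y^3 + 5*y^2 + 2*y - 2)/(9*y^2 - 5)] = 2*(-9*y^4 + 6*y^2 - 7*y - 5)/(81*y^4 - 90*y^2 + 25)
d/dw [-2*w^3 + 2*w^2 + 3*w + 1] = -6*w^2 + 4*w + 3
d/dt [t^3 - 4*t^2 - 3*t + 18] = 3*t^2 - 8*t - 3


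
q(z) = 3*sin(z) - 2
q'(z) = 3*cos(z)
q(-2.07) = -4.63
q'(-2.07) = -1.44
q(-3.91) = 0.08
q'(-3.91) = -2.16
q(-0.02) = -2.06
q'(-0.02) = 3.00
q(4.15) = -4.54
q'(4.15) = -1.60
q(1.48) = 0.99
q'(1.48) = 0.27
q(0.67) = -0.14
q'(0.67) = 2.35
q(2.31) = 0.22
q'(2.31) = -2.02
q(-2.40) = -4.03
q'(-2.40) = -2.21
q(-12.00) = -0.39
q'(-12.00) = 2.53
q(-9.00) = -3.24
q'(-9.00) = -2.73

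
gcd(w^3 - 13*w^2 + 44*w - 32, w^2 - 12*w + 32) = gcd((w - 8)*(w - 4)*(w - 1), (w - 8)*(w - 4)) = w^2 - 12*w + 32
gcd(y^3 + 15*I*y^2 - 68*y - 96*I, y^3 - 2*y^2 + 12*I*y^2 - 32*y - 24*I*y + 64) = y^2 + 12*I*y - 32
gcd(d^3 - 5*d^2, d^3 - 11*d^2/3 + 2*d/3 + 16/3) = 1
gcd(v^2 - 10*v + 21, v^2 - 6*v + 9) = v - 3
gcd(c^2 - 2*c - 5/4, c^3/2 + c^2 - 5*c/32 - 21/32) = 1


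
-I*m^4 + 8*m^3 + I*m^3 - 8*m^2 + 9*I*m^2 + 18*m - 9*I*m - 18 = (m - I)*(m + 3*I)*(m + 6*I)*(-I*m + I)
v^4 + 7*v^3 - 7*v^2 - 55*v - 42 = (v - 3)*(v + 1)*(v + 2)*(v + 7)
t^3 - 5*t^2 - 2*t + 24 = (t - 4)*(t - 3)*(t + 2)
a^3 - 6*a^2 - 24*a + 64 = (a - 8)*(a - 2)*(a + 4)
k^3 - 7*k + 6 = (k - 2)*(k - 1)*(k + 3)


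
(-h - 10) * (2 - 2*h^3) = 2*h^4 + 20*h^3 - 2*h - 20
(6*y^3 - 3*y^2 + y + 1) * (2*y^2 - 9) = 12*y^5 - 6*y^4 - 52*y^3 + 29*y^2 - 9*y - 9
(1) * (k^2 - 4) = k^2 - 4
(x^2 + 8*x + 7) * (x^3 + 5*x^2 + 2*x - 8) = x^5 + 13*x^4 + 49*x^3 + 43*x^2 - 50*x - 56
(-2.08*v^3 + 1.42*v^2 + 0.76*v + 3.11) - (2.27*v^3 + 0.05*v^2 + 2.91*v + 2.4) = -4.35*v^3 + 1.37*v^2 - 2.15*v + 0.71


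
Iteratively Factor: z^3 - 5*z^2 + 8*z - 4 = (z - 2)*(z^2 - 3*z + 2) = (z - 2)^2*(z - 1)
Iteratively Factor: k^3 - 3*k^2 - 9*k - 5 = (k + 1)*(k^2 - 4*k - 5) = (k - 5)*(k + 1)*(k + 1)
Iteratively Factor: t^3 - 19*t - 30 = (t + 3)*(t^2 - 3*t - 10) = (t + 2)*(t + 3)*(t - 5)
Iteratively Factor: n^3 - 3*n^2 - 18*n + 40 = (n + 4)*(n^2 - 7*n + 10) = (n - 5)*(n + 4)*(n - 2)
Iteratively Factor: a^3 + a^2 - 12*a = (a - 3)*(a^2 + 4*a) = (a - 3)*(a + 4)*(a)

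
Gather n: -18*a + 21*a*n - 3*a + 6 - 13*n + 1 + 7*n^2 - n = -21*a + 7*n^2 + n*(21*a - 14) + 7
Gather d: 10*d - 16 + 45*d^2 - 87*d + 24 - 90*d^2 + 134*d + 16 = -45*d^2 + 57*d + 24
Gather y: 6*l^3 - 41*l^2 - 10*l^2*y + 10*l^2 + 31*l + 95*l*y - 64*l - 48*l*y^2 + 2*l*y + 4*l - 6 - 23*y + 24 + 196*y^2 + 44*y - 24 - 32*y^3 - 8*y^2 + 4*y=6*l^3 - 31*l^2 - 29*l - 32*y^3 + y^2*(188 - 48*l) + y*(-10*l^2 + 97*l + 25) - 6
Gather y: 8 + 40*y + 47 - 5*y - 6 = 35*y + 49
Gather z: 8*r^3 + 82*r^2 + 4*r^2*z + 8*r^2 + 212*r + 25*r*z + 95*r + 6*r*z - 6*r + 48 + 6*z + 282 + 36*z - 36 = 8*r^3 + 90*r^2 + 301*r + z*(4*r^2 + 31*r + 42) + 294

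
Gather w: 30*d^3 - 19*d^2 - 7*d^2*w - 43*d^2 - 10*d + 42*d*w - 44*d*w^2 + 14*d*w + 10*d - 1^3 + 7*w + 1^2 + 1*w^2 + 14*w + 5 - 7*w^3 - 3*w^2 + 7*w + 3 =30*d^3 - 62*d^2 - 7*w^3 + w^2*(-44*d - 2) + w*(-7*d^2 + 56*d + 28) + 8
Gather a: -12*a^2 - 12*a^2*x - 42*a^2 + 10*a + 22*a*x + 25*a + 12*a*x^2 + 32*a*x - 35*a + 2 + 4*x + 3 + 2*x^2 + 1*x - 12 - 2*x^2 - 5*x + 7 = a^2*(-12*x - 54) + a*(12*x^2 + 54*x)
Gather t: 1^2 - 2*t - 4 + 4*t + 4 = 2*t + 1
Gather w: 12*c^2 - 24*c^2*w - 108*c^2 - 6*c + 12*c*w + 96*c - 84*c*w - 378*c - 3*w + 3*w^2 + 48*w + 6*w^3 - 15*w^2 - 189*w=-96*c^2 - 288*c + 6*w^3 - 12*w^2 + w*(-24*c^2 - 72*c - 144)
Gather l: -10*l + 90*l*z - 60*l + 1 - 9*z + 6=l*(90*z - 70) - 9*z + 7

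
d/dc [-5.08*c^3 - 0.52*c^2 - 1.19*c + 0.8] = -15.24*c^2 - 1.04*c - 1.19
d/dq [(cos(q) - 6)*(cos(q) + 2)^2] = (10 - 3*cos(q))*(cos(q) + 2)*sin(q)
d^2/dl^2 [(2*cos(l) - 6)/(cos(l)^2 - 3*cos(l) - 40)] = 2*(9*sin(l)^4*cos(l) - 9*sin(l)^4 + 627*sin(l)^2 + 7457*cos(l)/4 + 273*cos(3*l)/4 - cos(5*l)/2 - 84)/(sin(l)^2 + 3*cos(l) + 39)^3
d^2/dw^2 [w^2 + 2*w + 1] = 2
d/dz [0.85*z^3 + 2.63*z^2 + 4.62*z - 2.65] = 2.55*z^2 + 5.26*z + 4.62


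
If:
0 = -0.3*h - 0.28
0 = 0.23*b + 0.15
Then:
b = -0.65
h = -0.93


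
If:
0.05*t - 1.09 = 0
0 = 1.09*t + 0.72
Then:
No Solution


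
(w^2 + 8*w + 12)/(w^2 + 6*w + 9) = (w^2 + 8*w + 12)/(w^2 + 6*w + 9)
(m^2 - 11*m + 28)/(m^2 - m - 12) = (m - 7)/(m + 3)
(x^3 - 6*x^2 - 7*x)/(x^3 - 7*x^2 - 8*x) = (x - 7)/(x - 8)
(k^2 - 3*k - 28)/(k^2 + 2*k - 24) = (k^2 - 3*k - 28)/(k^2 + 2*k - 24)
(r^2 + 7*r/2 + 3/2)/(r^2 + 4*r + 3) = (r + 1/2)/(r + 1)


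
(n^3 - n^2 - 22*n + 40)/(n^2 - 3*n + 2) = (n^2 + n - 20)/(n - 1)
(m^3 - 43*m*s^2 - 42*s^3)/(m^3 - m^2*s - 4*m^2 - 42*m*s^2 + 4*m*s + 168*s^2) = (m + s)/(m - 4)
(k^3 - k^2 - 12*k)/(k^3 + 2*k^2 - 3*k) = (k - 4)/(k - 1)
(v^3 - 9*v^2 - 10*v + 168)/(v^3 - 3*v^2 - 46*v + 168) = (v^2 - 3*v - 28)/(v^2 + 3*v - 28)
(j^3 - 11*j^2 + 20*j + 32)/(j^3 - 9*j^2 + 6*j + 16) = (j - 4)/(j - 2)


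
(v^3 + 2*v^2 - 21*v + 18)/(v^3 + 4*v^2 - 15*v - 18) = (v - 1)/(v + 1)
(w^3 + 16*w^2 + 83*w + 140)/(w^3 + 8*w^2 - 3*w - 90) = (w^2 + 11*w + 28)/(w^2 + 3*w - 18)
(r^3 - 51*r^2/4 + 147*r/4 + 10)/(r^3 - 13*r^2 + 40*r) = (r + 1/4)/r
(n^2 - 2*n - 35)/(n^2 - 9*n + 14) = (n + 5)/(n - 2)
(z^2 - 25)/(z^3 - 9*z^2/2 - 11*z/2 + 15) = 2*(z + 5)/(2*z^2 + z - 6)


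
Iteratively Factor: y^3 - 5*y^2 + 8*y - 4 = (y - 1)*(y^2 - 4*y + 4) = (y - 2)*(y - 1)*(y - 2)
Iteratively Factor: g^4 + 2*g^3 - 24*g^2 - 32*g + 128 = (g + 4)*(g^3 - 2*g^2 - 16*g + 32) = (g + 4)^2*(g^2 - 6*g + 8) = (g - 2)*(g + 4)^2*(g - 4)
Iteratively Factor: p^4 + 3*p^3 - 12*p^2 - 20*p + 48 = (p - 2)*(p^3 + 5*p^2 - 2*p - 24) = (p - 2)*(p + 4)*(p^2 + p - 6) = (p - 2)^2*(p + 4)*(p + 3)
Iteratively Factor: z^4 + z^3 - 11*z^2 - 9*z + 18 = (z + 3)*(z^3 - 2*z^2 - 5*z + 6) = (z + 2)*(z + 3)*(z^2 - 4*z + 3) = (z - 3)*(z + 2)*(z + 3)*(z - 1)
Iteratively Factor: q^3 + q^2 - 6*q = (q + 3)*(q^2 - 2*q) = q*(q + 3)*(q - 2)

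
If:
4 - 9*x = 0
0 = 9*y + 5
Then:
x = 4/9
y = -5/9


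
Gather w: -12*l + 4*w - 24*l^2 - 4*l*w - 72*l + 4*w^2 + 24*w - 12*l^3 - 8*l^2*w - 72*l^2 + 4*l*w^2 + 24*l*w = -12*l^3 - 96*l^2 - 84*l + w^2*(4*l + 4) + w*(-8*l^2 + 20*l + 28)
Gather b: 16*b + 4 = 16*b + 4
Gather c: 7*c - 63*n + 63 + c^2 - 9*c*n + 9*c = c^2 + c*(16 - 9*n) - 63*n + 63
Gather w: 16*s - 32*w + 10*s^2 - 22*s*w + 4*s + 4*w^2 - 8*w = 10*s^2 + 20*s + 4*w^2 + w*(-22*s - 40)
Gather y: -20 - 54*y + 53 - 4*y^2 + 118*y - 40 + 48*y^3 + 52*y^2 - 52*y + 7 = 48*y^3 + 48*y^2 + 12*y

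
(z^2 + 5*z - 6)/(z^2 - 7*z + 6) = (z + 6)/(z - 6)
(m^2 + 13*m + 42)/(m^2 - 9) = (m^2 + 13*m + 42)/(m^2 - 9)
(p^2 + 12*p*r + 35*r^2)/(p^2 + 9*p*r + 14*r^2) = (p + 5*r)/(p + 2*r)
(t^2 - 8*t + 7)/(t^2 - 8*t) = (t^2 - 8*t + 7)/(t*(t - 8))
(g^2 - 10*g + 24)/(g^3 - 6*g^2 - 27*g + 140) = (g - 6)/(g^2 - 2*g - 35)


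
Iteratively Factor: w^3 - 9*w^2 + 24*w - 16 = (w - 4)*(w^2 - 5*w + 4) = (w - 4)*(w - 1)*(w - 4)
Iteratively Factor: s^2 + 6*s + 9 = (s + 3)*(s + 3)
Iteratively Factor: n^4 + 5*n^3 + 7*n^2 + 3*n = (n + 3)*(n^3 + 2*n^2 + n) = n*(n + 3)*(n^2 + 2*n + 1) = n*(n + 1)*(n + 3)*(n + 1)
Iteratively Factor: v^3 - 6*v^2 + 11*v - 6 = (v - 1)*(v^2 - 5*v + 6) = (v - 2)*(v - 1)*(v - 3)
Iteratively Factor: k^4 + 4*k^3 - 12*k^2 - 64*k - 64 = (k + 2)*(k^3 + 2*k^2 - 16*k - 32) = (k + 2)*(k + 4)*(k^2 - 2*k - 8) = (k - 4)*(k + 2)*(k + 4)*(k + 2)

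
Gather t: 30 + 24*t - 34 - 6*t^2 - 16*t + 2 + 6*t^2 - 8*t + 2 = 0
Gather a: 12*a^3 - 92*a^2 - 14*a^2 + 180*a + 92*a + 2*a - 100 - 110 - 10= 12*a^3 - 106*a^2 + 274*a - 220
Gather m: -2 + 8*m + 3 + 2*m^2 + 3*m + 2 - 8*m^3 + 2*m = -8*m^3 + 2*m^2 + 13*m + 3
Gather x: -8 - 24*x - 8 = -24*x - 16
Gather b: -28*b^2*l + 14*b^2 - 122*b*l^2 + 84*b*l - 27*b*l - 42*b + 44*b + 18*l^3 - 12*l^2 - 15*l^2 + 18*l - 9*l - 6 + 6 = b^2*(14 - 28*l) + b*(-122*l^2 + 57*l + 2) + 18*l^3 - 27*l^2 + 9*l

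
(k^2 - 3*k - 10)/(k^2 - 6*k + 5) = (k + 2)/(k - 1)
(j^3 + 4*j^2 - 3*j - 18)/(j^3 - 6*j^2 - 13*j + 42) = (j + 3)/(j - 7)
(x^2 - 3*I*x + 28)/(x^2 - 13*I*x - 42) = (x + 4*I)/(x - 6*I)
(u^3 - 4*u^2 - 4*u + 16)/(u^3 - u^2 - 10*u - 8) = (u - 2)/(u + 1)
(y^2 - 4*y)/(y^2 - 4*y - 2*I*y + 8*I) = y/(y - 2*I)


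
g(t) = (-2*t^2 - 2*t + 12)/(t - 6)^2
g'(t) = (-4*t - 2)/(t - 6)^2 - 2*(-2*t^2 - 2*t + 12)/(t - 6)^3 = 2*(13*t - 6)/(t^3 - 18*t^2 + 108*t - 216)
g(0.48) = 0.35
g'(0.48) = -0.00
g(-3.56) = -0.07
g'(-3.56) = 0.12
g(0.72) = 0.34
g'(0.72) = -0.05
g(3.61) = -3.73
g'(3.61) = -6.00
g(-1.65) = 0.17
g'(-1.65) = 0.12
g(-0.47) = 0.30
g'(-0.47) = 0.09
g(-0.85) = 0.26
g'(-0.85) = 0.11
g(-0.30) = 0.31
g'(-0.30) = 0.08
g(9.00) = -18.67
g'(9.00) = 8.22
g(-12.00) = -0.78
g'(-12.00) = 0.06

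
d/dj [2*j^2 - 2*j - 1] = 4*j - 2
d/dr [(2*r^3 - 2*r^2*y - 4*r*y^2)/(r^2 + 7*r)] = 2*(r^2 + 14*r + 2*y^2 - 7*y)/(r^2 + 14*r + 49)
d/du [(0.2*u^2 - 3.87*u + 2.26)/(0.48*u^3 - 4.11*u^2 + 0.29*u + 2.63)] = (-0.096*u^4 + 3.7152*u^3 - 19.1021*u^2 + 19.6292*u - 10.8335)/(0.2304*u^6 - 3.9456*u^5 + 17.1705*u^4 + 0.141*u^3 - 21.5345*u^2 + 1.5254*u + 6.9169)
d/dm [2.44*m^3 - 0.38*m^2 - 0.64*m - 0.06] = 7.32*m^2 - 0.76*m - 0.64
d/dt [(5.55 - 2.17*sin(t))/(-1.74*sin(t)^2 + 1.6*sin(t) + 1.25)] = (-3.7758*sin(t)^2 + 19.314*sin(t) - 11.5925)*cos(t)/(3.0276*sin(t)^4 - 5.568*sin(t)^3 - 1.79*sin(t)^2 + 4.0*sin(t) + 1.5625)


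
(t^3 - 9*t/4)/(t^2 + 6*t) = (t^2 - 9/4)/(t + 6)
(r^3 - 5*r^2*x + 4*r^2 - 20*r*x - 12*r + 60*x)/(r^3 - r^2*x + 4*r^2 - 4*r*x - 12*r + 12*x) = (-r + 5*x)/(-r + x)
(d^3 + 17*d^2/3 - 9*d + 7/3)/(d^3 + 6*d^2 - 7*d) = (d - 1/3)/d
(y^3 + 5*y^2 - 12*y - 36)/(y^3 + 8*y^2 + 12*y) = (y - 3)/y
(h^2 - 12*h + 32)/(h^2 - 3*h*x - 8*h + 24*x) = (4 - h)/(-h + 3*x)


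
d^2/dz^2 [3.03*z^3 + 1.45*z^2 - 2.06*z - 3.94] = 18.18*z + 2.9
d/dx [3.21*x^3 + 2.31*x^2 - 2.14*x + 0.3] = 9.63*x^2 + 4.62*x - 2.14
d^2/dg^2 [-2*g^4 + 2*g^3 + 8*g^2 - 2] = -24*g^2 + 12*g + 16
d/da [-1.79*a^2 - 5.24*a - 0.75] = -3.58*a - 5.24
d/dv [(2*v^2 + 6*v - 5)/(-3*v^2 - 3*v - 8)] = (12*v^2 - 62*v - 63)/(9*v^4 + 18*v^3 + 57*v^2 + 48*v + 64)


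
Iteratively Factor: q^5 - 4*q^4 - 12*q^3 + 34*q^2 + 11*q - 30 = (q - 2)*(q^4 - 2*q^3 - 16*q^2 + 2*q + 15) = (q - 5)*(q - 2)*(q^3 + 3*q^2 - q - 3) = (q - 5)*(q - 2)*(q + 3)*(q^2 - 1) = (q - 5)*(q - 2)*(q - 1)*(q + 3)*(q + 1)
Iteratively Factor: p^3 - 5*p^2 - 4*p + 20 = (p + 2)*(p^2 - 7*p + 10) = (p - 5)*(p + 2)*(p - 2)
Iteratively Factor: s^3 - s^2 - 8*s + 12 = (s - 2)*(s^2 + s - 6) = (s - 2)^2*(s + 3)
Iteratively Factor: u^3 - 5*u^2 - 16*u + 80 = (u - 4)*(u^2 - u - 20) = (u - 5)*(u - 4)*(u + 4)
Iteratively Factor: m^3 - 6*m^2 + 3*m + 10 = (m + 1)*(m^2 - 7*m + 10) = (m - 2)*(m + 1)*(m - 5)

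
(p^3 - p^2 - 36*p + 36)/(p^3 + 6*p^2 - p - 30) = (p^3 - p^2 - 36*p + 36)/(p^3 + 6*p^2 - p - 30)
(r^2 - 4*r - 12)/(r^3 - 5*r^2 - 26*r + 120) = (r + 2)/(r^2 + r - 20)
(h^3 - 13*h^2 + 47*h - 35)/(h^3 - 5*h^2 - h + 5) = (h - 7)/(h + 1)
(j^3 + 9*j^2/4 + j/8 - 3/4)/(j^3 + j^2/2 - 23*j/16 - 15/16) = 2*(2*j^2 + 3*j - 2)/(4*j^2 - j - 5)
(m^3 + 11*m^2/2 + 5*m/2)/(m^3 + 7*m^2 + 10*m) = (m + 1/2)/(m + 2)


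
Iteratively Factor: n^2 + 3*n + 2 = (n + 1)*(n + 2)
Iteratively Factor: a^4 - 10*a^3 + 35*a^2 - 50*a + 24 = (a - 4)*(a^3 - 6*a^2 + 11*a - 6) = (a - 4)*(a - 2)*(a^2 - 4*a + 3) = (a - 4)*(a - 3)*(a - 2)*(a - 1)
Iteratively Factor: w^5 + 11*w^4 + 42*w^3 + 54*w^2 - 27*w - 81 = (w + 3)*(w^4 + 8*w^3 + 18*w^2 - 27) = (w - 1)*(w + 3)*(w^3 + 9*w^2 + 27*w + 27) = (w - 1)*(w + 3)^2*(w^2 + 6*w + 9) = (w - 1)*(w + 3)^3*(w + 3)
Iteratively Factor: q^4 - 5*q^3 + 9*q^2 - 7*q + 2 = (q - 1)*(q^3 - 4*q^2 + 5*q - 2) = (q - 2)*(q - 1)*(q^2 - 2*q + 1) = (q - 2)*(q - 1)^2*(q - 1)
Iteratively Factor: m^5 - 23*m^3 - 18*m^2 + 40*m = (m)*(m^4 - 23*m^2 - 18*m + 40) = m*(m - 1)*(m^3 + m^2 - 22*m - 40) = m*(m - 5)*(m - 1)*(m^2 + 6*m + 8) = m*(m - 5)*(m - 1)*(m + 2)*(m + 4)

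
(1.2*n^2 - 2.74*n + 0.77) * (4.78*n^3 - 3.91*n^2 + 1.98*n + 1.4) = 5.736*n^5 - 17.7892*n^4 + 16.77*n^3 - 6.7559*n^2 - 2.3114*n + 1.078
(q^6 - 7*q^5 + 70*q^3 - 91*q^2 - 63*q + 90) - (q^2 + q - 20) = q^6 - 7*q^5 + 70*q^3 - 92*q^2 - 64*q + 110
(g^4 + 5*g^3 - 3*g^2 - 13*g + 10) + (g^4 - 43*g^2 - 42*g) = 2*g^4 + 5*g^3 - 46*g^2 - 55*g + 10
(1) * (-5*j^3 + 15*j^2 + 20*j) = -5*j^3 + 15*j^2 + 20*j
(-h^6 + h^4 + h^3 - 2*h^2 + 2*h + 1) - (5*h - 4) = -h^6 + h^4 + h^3 - 2*h^2 - 3*h + 5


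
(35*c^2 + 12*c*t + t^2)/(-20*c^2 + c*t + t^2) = (7*c + t)/(-4*c + t)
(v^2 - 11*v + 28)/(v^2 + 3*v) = (v^2 - 11*v + 28)/(v*(v + 3))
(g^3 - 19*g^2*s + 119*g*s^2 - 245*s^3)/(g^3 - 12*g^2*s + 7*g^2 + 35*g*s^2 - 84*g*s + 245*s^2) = (g - 7*s)/(g + 7)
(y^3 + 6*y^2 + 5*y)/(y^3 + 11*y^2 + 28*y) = (y^2 + 6*y + 5)/(y^2 + 11*y + 28)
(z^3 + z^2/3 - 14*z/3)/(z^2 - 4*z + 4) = z*(3*z + 7)/(3*(z - 2))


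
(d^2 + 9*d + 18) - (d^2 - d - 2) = 10*d + 20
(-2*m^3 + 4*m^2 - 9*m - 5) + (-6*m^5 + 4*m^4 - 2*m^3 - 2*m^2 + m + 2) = -6*m^5 + 4*m^4 - 4*m^3 + 2*m^2 - 8*m - 3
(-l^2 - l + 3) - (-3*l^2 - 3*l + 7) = 2*l^2 + 2*l - 4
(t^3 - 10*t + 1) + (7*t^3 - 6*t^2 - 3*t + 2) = 8*t^3 - 6*t^2 - 13*t + 3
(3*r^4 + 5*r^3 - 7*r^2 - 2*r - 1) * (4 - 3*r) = -9*r^5 - 3*r^4 + 41*r^3 - 22*r^2 - 5*r - 4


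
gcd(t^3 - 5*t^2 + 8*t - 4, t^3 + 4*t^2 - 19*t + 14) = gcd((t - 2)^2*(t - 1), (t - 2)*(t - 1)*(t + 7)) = t^2 - 3*t + 2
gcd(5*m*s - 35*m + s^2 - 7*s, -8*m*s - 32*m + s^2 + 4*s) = 1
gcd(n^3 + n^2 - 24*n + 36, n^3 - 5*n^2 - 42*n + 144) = n^2 + 3*n - 18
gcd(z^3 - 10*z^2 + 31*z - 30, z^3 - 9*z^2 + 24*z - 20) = z^2 - 7*z + 10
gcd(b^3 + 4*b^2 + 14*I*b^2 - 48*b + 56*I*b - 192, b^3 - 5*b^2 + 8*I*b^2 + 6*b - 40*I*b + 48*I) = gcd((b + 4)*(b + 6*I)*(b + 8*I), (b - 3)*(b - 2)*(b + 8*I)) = b + 8*I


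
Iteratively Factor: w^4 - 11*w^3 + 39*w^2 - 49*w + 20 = (w - 4)*(w^3 - 7*w^2 + 11*w - 5) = (w - 4)*(w - 1)*(w^2 - 6*w + 5) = (w - 4)*(w - 1)^2*(w - 5)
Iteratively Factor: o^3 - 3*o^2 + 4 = (o - 2)*(o^2 - o - 2) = (o - 2)^2*(o + 1)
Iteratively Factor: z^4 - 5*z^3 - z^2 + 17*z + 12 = (z + 1)*(z^3 - 6*z^2 + 5*z + 12) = (z + 1)^2*(z^2 - 7*z + 12) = (z - 3)*(z + 1)^2*(z - 4)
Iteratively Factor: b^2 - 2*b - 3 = (b + 1)*(b - 3)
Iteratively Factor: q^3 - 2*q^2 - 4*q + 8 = (q + 2)*(q^2 - 4*q + 4) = (q - 2)*(q + 2)*(q - 2)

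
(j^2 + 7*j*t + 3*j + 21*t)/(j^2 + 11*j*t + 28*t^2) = (j + 3)/(j + 4*t)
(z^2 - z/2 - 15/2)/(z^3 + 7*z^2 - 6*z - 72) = (z + 5/2)/(z^2 + 10*z + 24)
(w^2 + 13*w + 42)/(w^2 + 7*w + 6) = (w + 7)/(w + 1)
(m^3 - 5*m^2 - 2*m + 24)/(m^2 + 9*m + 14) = (m^2 - 7*m + 12)/(m + 7)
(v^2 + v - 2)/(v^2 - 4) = (v - 1)/(v - 2)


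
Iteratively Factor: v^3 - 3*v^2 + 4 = (v + 1)*(v^2 - 4*v + 4) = (v - 2)*(v + 1)*(v - 2)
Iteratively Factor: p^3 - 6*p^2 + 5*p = (p - 1)*(p^2 - 5*p) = (p - 5)*(p - 1)*(p)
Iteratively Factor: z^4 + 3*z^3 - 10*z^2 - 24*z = (z + 4)*(z^3 - z^2 - 6*z) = (z + 2)*(z + 4)*(z^2 - 3*z) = (z - 3)*(z + 2)*(z + 4)*(z)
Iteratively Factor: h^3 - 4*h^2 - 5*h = (h)*(h^2 - 4*h - 5) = h*(h + 1)*(h - 5)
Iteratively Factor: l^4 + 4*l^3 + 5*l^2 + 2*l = (l + 2)*(l^3 + 2*l^2 + l) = l*(l + 2)*(l^2 + 2*l + 1) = l*(l + 1)*(l + 2)*(l + 1)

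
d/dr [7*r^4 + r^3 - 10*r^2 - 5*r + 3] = 28*r^3 + 3*r^2 - 20*r - 5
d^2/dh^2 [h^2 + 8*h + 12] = 2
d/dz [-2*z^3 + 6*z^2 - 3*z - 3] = -6*z^2 + 12*z - 3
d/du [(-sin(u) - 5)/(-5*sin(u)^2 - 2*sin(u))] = 5*(-10*sin(u) + cos(u)^2 - 3)*cos(u)/((5*sin(u) + 2)^2*sin(u)^2)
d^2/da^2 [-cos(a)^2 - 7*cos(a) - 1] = 7*cos(a) + 2*cos(2*a)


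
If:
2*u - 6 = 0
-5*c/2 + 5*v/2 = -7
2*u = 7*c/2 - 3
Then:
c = 18/7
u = 3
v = -8/35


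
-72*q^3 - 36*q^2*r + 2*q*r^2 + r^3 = (-6*q + r)*(2*q + r)*(6*q + r)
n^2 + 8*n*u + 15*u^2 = (n + 3*u)*(n + 5*u)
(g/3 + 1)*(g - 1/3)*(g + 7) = g^3/3 + 29*g^2/9 + 53*g/9 - 7/3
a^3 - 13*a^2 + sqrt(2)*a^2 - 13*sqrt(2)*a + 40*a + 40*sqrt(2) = (a - 8)*(a - 5)*(a + sqrt(2))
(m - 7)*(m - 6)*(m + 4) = m^3 - 9*m^2 - 10*m + 168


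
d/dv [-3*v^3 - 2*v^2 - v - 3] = -9*v^2 - 4*v - 1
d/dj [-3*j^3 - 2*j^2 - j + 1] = -9*j^2 - 4*j - 1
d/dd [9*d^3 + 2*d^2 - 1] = d*(27*d + 4)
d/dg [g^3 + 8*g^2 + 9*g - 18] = 3*g^2 + 16*g + 9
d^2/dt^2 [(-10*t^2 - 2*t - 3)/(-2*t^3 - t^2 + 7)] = 2*(40*t^6 + 24*t^5 + 84*t^4 + 1030*t^3 + 387*t^2 + 168*t + 511)/(8*t^9 + 12*t^8 + 6*t^7 - 83*t^6 - 84*t^5 - 21*t^4 + 294*t^3 + 147*t^2 - 343)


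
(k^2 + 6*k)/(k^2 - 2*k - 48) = k/(k - 8)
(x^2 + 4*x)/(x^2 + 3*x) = (x + 4)/(x + 3)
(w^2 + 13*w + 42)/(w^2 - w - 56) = (w + 6)/(w - 8)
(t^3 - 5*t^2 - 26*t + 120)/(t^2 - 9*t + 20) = (t^2 - t - 30)/(t - 5)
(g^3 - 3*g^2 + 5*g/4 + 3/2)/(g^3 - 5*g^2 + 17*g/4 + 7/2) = (2*g - 3)/(2*g - 7)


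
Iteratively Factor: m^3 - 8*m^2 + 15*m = (m - 5)*(m^2 - 3*m) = m*(m - 5)*(m - 3)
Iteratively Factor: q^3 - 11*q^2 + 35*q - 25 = (q - 1)*(q^2 - 10*q + 25) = (q - 5)*(q - 1)*(q - 5)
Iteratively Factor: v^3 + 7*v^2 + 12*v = (v + 3)*(v^2 + 4*v) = (v + 3)*(v + 4)*(v)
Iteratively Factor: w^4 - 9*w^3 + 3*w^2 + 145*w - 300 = (w - 3)*(w^3 - 6*w^2 - 15*w + 100) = (w - 5)*(w - 3)*(w^2 - w - 20) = (w - 5)*(w - 3)*(w + 4)*(w - 5)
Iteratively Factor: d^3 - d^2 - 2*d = (d)*(d^2 - d - 2) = d*(d - 2)*(d + 1)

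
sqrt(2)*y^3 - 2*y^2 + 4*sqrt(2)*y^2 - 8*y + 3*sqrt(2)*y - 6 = (y + 3)*(y - sqrt(2))*(sqrt(2)*y + sqrt(2))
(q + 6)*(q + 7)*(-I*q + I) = -I*q^3 - 12*I*q^2 - 29*I*q + 42*I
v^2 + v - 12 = (v - 3)*(v + 4)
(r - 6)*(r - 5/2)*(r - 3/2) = r^3 - 10*r^2 + 111*r/4 - 45/2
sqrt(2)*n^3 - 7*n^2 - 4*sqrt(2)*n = n*(n - 4*sqrt(2))*(sqrt(2)*n + 1)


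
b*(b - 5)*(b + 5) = b^3 - 25*b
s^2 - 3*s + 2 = (s - 2)*(s - 1)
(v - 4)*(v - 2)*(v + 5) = v^3 - v^2 - 22*v + 40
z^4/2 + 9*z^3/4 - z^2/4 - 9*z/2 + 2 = (z/2 + 1)*(z - 1)*(z - 1/2)*(z + 4)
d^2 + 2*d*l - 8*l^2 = (d - 2*l)*(d + 4*l)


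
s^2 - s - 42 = (s - 7)*(s + 6)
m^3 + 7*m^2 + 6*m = m*(m + 1)*(m + 6)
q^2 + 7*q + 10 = (q + 2)*(q + 5)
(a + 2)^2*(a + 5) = a^3 + 9*a^2 + 24*a + 20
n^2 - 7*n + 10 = (n - 5)*(n - 2)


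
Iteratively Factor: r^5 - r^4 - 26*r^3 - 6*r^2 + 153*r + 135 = (r + 1)*(r^4 - 2*r^3 - 24*r^2 + 18*r + 135) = (r + 1)*(r + 3)*(r^3 - 5*r^2 - 9*r + 45) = (r - 5)*(r + 1)*(r + 3)*(r^2 - 9) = (r - 5)*(r - 3)*(r + 1)*(r + 3)*(r + 3)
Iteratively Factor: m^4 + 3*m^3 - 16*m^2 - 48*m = (m)*(m^3 + 3*m^2 - 16*m - 48) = m*(m + 4)*(m^2 - m - 12) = m*(m + 3)*(m + 4)*(m - 4)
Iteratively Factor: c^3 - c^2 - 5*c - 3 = (c + 1)*(c^2 - 2*c - 3) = (c - 3)*(c + 1)*(c + 1)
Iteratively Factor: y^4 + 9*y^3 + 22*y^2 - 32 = (y + 2)*(y^3 + 7*y^2 + 8*y - 16) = (y - 1)*(y + 2)*(y^2 + 8*y + 16) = (y - 1)*(y + 2)*(y + 4)*(y + 4)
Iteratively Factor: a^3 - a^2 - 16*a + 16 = (a + 4)*(a^2 - 5*a + 4) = (a - 4)*(a + 4)*(a - 1)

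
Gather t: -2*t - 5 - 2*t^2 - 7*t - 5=-2*t^2 - 9*t - 10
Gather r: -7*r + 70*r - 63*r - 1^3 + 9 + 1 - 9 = 0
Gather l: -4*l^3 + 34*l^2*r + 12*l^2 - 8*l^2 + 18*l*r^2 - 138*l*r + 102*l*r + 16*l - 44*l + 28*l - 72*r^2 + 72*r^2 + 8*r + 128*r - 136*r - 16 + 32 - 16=-4*l^3 + l^2*(34*r + 4) + l*(18*r^2 - 36*r)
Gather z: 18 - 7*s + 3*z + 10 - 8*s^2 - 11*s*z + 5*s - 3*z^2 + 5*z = -8*s^2 - 2*s - 3*z^2 + z*(8 - 11*s) + 28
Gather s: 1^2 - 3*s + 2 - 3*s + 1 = 4 - 6*s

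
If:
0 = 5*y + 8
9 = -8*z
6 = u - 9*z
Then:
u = -33/8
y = -8/5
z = -9/8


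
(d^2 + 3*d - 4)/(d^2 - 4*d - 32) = (d - 1)/(d - 8)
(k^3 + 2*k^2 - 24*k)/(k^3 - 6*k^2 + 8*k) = (k + 6)/(k - 2)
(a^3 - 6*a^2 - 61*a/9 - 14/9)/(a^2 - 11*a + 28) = (a^2 + a + 2/9)/(a - 4)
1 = 1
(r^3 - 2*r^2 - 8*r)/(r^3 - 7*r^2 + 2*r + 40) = r/(r - 5)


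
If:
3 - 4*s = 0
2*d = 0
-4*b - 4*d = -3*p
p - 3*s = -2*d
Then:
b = 27/16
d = 0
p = 9/4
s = 3/4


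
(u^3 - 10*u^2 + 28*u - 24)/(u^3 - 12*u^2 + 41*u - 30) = (u^2 - 4*u + 4)/(u^2 - 6*u + 5)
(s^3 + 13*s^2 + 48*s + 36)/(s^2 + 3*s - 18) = (s^2 + 7*s + 6)/(s - 3)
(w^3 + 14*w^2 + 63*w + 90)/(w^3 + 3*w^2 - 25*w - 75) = (w + 6)/(w - 5)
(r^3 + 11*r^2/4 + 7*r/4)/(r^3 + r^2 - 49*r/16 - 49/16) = 4*r/(4*r - 7)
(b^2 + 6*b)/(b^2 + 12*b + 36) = b/(b + 6)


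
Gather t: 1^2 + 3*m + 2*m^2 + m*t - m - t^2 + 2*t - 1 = 2*m^2 + 2*m - t^2 + t*(m + 2)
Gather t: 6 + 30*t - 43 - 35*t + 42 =5 - 5*t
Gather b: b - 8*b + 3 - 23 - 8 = -7*b - 28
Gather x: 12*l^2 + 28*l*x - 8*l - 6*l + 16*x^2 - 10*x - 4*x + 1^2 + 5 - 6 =12*l^2 - 14*l + 16*x^2 + x*(28*l - 14)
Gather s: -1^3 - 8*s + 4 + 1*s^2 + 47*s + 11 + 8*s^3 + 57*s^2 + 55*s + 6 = 8*s^3 + 58*s^2 + 94*s + 20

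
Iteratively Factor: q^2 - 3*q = (q - 3)*(q)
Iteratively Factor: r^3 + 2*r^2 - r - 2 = (r + 1)*(r^2 + r - 2) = (r + 1)*(r + 2)*(r - 1)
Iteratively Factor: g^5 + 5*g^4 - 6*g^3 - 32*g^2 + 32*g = (g - 2)*(g^4 + 7*g^3 + 8*g^2 - 16*g) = (g - 2)*(g + 4)*(g^3 + 3*g^2 - 4*g) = g*(g - 2)*(g + 4)*(g^2 + 3*g - 4) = g*(g - 2)*(g + 4)^2*(g - 1)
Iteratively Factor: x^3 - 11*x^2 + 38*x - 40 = (x - 2)*(x^2 - 9*x + 20) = (x - 4)*(x - 2)*(x - 5)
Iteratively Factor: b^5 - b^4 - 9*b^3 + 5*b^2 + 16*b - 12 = (b + 2)*(b^4 - 3*b^3 - 3*b^2 + 11*b - 6) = (b + 2)^2*(b^3 - 5*b^2 + 7*b - 3) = (b - 3)*(b + 2)^2*(b^2 - 2*b + 1) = (b - 3)*(b - 1)*(b + 2)^2*(b - 1)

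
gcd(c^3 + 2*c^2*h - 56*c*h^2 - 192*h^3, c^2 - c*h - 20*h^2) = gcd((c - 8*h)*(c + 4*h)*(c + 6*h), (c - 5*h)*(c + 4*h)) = c + 4*h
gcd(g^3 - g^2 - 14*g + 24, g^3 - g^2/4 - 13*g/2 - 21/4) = g - 3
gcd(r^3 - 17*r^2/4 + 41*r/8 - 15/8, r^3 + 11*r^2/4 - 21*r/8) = r - 3/4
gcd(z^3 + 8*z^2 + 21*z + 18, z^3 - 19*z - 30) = z^2 + 5*z + 6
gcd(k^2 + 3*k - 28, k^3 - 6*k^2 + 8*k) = k - 4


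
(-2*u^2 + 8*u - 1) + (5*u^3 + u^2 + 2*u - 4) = 5*u^3 - u^2 + 10*u - 5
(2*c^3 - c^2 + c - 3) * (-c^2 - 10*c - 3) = -2*c^5 - 19*c^4 + 3*c^3 - 4*c^2 + 27*c + 9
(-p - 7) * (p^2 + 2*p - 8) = -p^3 - 9*p^2 - 6*p + 56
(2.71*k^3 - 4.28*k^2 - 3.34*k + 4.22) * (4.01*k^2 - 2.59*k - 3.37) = 10.8671*k^5 - 24.1817*k^4 - 11.4409*k^3 + 39.9964*k^2 + 0.326000000000002*k - 14.2214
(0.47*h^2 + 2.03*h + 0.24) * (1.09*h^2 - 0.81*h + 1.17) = 0.5123*h^4 + 1.832*h^3 - 0.8328*h^2 + 2.1807*h + 0.2808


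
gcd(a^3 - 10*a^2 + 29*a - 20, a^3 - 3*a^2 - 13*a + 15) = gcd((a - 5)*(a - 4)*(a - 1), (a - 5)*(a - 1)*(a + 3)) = a^2 - 6*a + 5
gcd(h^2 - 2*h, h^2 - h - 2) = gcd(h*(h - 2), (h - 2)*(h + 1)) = h - 2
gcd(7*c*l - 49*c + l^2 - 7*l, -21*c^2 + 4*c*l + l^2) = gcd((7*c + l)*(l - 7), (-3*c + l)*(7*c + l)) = 7*c + l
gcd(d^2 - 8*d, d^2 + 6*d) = d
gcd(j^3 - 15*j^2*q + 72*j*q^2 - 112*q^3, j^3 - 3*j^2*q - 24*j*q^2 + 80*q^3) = j^2 - 8*j*q + 16*q^2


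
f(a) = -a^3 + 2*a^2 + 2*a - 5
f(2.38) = -2.39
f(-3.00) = 34.00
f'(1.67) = 0.31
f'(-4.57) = -78.93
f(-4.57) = 123.07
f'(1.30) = 2.13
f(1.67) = -0.74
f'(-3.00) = -37.00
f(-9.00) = 868.00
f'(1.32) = 2.05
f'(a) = -3*a^2 + 4*a + 2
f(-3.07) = 36.64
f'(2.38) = -5.47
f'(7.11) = -121.22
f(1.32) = -1.18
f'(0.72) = 3.32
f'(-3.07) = -38.55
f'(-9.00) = -277.00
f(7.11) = -249.10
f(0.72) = -2.90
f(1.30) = -1.22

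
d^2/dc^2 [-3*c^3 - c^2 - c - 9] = -18*c - 2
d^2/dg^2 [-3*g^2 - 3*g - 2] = -6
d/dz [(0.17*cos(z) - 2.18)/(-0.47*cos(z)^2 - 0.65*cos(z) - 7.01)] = (-0.0799*cos(z)^2 + 2.0492*cos(z) + 2.6087)*sin(z)/(0.2209*cos(z)^4 + 0.611*cos(z)^3 + 7.0119*cos(z)^2 + 9.113*cos(z) + 49.1401)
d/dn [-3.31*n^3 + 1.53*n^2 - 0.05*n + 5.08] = -9.93*n^2 + 3.06*n - 0.05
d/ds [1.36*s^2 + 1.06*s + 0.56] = 2.72*s + 1.06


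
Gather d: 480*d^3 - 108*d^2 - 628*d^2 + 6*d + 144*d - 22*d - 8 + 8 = 480*d^3 - 736*d^2 + 128*d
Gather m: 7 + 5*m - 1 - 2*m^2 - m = -2*m^2 + 4*m + 6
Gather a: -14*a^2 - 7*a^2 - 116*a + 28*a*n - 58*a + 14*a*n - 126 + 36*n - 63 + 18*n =-21*a^2 + a*(42*n - 174) + 54*n - 189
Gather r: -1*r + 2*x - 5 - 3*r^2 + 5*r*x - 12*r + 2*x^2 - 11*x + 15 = -3*r^2 + r*(5*x - 13) + 2*x^2 - 9*x + 10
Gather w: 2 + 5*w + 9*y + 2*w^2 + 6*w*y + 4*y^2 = 2*w^2 + w*(6*y + 5) + 4*y^2 + 9*y + 2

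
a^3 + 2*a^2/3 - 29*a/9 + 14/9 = (a - 1)*(a - 2/3)*(a + 7/3)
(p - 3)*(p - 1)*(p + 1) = p^3 - 3*p^2 - p + 3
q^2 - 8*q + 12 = (q - 6)*(q - 2)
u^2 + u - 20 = (u - 4)*(u + 5)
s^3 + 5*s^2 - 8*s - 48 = (s - 3)*(s + 4)^2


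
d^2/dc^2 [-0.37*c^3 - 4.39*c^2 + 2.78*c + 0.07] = -2.22*c - 8.78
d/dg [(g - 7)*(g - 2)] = 2*g - 9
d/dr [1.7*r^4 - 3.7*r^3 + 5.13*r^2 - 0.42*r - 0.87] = 6.8*r^3 - 11.1*r^2 + 10.26*r - 0.42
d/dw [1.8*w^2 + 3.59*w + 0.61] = 3.6*w + 3.59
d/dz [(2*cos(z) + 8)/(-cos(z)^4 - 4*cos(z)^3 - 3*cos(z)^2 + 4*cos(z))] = 32*(-3*cos(z)^4 - 24*cos(z)^3 - 51*cos(z)^2 - 24*cos(z) + 16)*sin(z)/((-16*sin(z)^2 + 15*cos(z) + cos(3*z))^2*cos(z)^2)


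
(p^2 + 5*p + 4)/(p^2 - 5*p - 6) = (p + 4)/(p - 6)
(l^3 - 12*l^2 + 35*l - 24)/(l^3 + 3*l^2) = (l^3 - 12*l^2 + 35*l - 24)/(l^2*(l + 3))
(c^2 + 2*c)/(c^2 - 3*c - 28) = c*(c + 2)/(c^2 - 3*c - 28)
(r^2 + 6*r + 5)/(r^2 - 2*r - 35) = (r + 1)/(r - 7)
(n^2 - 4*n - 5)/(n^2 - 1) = (n - 5)/(n - 1)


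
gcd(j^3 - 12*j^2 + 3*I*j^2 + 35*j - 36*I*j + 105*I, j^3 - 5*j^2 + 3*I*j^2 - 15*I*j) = j^2 + j*(-5 + 3*I) - 15*I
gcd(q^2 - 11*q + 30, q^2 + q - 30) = q - 5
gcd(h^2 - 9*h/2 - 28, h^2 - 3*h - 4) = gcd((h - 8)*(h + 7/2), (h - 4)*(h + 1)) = 1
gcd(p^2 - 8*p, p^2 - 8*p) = p^2 - 8*p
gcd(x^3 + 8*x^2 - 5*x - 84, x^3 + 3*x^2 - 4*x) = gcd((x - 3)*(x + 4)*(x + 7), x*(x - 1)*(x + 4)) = x + 4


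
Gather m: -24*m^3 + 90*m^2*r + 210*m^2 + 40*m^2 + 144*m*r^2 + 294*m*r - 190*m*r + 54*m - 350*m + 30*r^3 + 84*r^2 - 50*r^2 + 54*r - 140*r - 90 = -24*m^3 + m^2*(90*r + 250) + m*(144*r^2 + 104*r - 296) + 30*r^3 + 34*r^2 - 86*r - 90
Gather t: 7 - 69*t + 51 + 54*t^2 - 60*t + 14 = 54*t^2 - 129*t + 72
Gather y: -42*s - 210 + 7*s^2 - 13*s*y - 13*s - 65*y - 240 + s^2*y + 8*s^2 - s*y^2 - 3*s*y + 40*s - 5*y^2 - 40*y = 15*s^2 - 15*s + y^2*(-s - 5) + y*(s^2 - 16*s - 105) - 450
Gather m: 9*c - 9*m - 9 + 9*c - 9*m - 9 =18*c - 18*m - 18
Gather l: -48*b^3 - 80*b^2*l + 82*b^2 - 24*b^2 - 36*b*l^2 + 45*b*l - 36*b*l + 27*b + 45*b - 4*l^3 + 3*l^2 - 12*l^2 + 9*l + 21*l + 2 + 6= -48*b^3 + 58*b^2 + 72*b - 4*l^3 + l^2*(-36*b - 9) + l*(-80*b^2 + 9*b + 30) + 8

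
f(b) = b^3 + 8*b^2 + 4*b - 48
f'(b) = 3*b^2 + 16*b + 4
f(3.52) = 108.82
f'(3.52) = 97.49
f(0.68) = -41.27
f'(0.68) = 16.27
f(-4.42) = 4.26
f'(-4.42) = -8.11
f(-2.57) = -22.42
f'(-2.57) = -17.31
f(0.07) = -47.68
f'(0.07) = 5.13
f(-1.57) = -38.43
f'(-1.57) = -13.73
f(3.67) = 123.86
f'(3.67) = 103.13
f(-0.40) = -48.38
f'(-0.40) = -1.92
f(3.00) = 63.00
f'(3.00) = 79.00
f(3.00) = 63.00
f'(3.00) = 79.00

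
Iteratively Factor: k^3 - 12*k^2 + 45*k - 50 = (k - 5)*(k^2 - 7*k + 10) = (k - 5)^2*(k - 2)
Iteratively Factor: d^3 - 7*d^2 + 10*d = (d - 5)*(d^2 - 2*d) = d*(d - 5)*(d - 2)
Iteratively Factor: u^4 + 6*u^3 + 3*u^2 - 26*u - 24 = (u + 3)*(u^3 + 3*u^2 - 6*u - 8) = (u + 1)*(u + 3)*(u^2 + 2*u - 8) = (u - 2)*(u + 1)*(u + 3)*(u + 4)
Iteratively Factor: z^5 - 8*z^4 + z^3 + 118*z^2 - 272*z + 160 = (z - 1)*(z^4 - 7*z^3 - 6*z^2 + 112*z - 160) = (z - 5)*(z - 1)*(z^3 - 2*z^2 - 16*z + 32) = (z - 5)*(z - 2)*(z - 1)*(z^2 - 16) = (z - 5)*(z - 2)*(z - 1)*(z + 4)*(z - 4)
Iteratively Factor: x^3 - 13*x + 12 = (x + 4)*(x^2 - 4*x + 3) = (x - 3)*(x + 4)*(x - 1)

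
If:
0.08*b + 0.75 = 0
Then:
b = -9.38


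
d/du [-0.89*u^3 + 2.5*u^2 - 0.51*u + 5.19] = -2.67*u^2 + 5.0*u - 0.51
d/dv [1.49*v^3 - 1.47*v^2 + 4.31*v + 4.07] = 4.47*v^2 - 2.94*v + 4.31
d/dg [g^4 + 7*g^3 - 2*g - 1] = 4*g^3 + 21*g^2 - 2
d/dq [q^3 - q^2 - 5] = q*(3*q - 2)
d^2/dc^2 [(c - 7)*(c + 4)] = 2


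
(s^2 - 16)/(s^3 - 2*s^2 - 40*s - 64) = (s - 4)/(s^2 - 6*s - 16)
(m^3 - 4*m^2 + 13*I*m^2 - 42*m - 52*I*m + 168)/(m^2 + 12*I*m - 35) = (m^2 + m*(-4 + 6*I) - 24*I)/(m + 5*I)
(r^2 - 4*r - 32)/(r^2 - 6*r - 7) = (-r^2 + 4*r + 32)/(-r^2 + 6*r + 7)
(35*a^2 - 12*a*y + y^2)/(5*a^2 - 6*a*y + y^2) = (-7*a + y)/(-a + y)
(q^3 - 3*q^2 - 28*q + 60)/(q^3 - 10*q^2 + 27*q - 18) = (q^2 + 3*q - 10)/(q^2 - 4*q + 3)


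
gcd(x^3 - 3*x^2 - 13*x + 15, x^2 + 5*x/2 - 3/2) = x + 3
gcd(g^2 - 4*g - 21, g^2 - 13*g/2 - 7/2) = g - 7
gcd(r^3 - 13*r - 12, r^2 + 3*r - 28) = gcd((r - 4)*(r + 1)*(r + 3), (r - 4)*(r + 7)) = r - 4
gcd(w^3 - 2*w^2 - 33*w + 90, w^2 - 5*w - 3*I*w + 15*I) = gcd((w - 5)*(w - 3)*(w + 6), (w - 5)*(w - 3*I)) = w - 5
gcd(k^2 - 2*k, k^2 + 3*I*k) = k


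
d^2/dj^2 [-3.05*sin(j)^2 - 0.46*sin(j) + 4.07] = 0.46*sin(j) - 6.1*cos(2*j)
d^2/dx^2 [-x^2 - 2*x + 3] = -2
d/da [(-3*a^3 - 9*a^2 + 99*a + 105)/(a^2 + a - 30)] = 3*(-a^2 - 12*a - 41)/(a^2 + 12*a + 36)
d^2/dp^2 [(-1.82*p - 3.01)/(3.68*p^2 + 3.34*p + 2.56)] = (-(1.82*p + 3.01)*(7.36*p + 3.34)*(14.72*p + 6.68) + (40.1856*p + 34.3112)*(3.68*p^2 + 3.34*p + 2.56))/(3.68*p^2 + 3.34*p + 2.56)^3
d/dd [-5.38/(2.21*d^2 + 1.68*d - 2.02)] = (23.7796*d + 9.0384)/(2.21*d^2 + 1.68*d - 2.02)^2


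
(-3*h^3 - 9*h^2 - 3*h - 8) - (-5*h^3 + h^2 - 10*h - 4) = 2*h^3 - 10*h^2 + 7*h - 4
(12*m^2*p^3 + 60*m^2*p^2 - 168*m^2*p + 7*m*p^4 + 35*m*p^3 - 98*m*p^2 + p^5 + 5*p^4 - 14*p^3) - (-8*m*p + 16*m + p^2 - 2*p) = 12*m^2*p^3 + 60*m^2*p^2 - 168*m^2*p + 7*m*p^4 + 35*m*p^3 - 98*m*p^2 + 8*m*p - 16*m + p^5 + 5*p^4 - 14*p^3 - p^2 + 2*p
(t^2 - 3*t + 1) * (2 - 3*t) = -3*t^3 + 11*t^2 - 9*t + 2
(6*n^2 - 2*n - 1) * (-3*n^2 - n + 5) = -18*n^4 + 35*n^2 - 9*n - 5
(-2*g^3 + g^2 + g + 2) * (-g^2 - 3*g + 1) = 2*g^5 + 5*g^4 - 6*g^3 - 4*g^2 - 5*g + 2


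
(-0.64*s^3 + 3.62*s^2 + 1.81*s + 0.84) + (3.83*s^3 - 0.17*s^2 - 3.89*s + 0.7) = 3.19*s^3 + 3.45*s^2 - 2.08*s + 1.54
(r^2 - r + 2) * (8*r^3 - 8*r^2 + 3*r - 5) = 8*r^5 - 16*r^4 + 27*r^3 - 24*r^2 + 11*r - 10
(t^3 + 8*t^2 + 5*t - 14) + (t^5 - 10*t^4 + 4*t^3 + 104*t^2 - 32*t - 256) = t^5 - 10*t^4 + 5*t^3 + 112*t^2 - 27*t - 270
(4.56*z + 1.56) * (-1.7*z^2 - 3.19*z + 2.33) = -7.752*z^3 - 17.1984*z^2 + 5.6484*z + 3.6348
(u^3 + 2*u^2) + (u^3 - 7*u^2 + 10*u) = 2*u^3 - 5*u^2 + 10*u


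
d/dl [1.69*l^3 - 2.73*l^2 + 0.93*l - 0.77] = 5.07*l^2 - 5.46*l + 0.93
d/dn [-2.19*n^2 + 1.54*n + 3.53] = 1.54 - 4.38*n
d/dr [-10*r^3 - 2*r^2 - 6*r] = -30*r^2 - 4*r - 6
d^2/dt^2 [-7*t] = 0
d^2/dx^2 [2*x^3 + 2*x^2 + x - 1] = 12*x + 4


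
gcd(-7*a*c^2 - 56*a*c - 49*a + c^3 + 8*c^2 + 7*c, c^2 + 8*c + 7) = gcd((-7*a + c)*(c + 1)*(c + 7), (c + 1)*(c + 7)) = c^2 + 8*c + 7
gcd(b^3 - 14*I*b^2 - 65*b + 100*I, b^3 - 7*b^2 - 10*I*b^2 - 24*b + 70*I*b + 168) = b - 4*I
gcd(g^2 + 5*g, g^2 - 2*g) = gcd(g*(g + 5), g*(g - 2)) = g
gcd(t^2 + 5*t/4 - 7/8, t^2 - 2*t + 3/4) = t - 1/2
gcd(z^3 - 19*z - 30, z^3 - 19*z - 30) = z^3 - 19*z - 30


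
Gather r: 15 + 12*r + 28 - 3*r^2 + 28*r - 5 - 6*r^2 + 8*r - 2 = -9*r^2 + 48*r + 36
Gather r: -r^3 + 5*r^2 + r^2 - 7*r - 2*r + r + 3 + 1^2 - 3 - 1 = -r^3 + 6*r^2 - 8*r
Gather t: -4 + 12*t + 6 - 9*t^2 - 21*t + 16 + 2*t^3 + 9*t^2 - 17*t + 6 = 2*t^3 - 26*t + 24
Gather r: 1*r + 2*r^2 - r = 2*r^2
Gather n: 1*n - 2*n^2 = -2*n^2 + n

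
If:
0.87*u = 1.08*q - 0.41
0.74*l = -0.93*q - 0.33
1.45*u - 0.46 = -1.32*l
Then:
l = -15.87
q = 12.28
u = 14.77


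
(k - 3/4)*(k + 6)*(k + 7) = k^3 + 49*k^2/4 + 129*k/4 - 63/2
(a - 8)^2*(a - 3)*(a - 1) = a^4 - 20*a^3 + 131*a^2 - 304*a + 192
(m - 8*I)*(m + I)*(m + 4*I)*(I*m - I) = I*m^4 + 3*m^3 - I*m^3 - 3*m^2 + 36*I*m^2 - 32*m - 36*I*m + 32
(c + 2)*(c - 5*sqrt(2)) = c^2 - 5*sqrt(2)*c + 2*c - 10*sqrt(2)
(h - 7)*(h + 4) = h^2 - 3*h - 28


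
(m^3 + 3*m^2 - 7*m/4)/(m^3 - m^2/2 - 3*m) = (-4*m^2 - 12*m + 7)/(2*(-2*m^2 + m + 6))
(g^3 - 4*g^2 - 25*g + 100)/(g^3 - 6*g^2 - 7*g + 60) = (g + 5)/(g + 3)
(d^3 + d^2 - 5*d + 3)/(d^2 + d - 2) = (d^2 + 2*d - 3)/(d + 2)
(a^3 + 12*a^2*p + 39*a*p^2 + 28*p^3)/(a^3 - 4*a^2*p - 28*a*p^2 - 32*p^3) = (-a^3 - 12*a^2*p - 39*a*p^2 - 28*p^3)/(-a^3 + 4*a^2*p + 28*a*p^2 + 32*p^3)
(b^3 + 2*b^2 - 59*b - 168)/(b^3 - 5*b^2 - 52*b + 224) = (b + 3)/(b - 4)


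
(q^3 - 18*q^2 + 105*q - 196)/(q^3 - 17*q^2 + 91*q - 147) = (q - 4)/(q - 3)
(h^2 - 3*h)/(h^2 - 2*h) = (h - 3)/(h - 2)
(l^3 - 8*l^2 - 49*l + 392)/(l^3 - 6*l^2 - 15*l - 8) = (l^2 - 49)/(l^2 + 2*l + 1)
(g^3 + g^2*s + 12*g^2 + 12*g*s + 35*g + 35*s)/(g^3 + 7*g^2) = 1 + s/g + 5/g + 5*s/g^2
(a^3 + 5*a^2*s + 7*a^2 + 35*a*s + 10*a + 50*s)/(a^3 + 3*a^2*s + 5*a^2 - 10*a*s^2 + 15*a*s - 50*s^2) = (-a - 2)/(-a + 2*s)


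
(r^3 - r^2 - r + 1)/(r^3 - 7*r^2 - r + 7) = (r - 1)/(r - 7)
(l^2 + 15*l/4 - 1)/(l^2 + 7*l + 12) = (l - 1/4)/(l + 3)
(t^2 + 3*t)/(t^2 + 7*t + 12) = t/(t + 4)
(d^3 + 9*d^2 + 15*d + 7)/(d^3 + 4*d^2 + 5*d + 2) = (d + 7)/(d + 2)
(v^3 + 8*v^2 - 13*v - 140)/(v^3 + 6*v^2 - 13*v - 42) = (v^2 + v - 20)/(v^2 - v - 6)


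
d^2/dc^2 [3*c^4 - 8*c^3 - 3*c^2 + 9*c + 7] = 36*c^2 - 48*c - 6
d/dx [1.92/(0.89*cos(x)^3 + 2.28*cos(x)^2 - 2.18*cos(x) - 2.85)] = (5.1264*cos(x)^2 + 8.7552*cos(x) - 4.1856)*sin(x)/(0.89*cos(x)^3 + 2.28*cos(x)^2 - 2.18*cos(x) - 2.85)^2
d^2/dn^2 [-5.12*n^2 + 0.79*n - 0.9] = -10.2400000000000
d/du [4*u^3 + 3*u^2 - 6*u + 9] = 12*u^2 + 6*u - 6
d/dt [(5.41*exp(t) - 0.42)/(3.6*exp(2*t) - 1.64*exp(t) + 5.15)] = (-19.476*exp(2*t) + 3.024*exp(t) + 27.1727)*exp(t)/(12.96*exp(4*t) - 11.808*exp(3*t) + 39.7696*exp(2*t) - 16.892*exp(t) + 26.5225)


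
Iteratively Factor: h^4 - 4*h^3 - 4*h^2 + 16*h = (h + 2)*(h^3 - 6*h^2 + 8*h) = h*(h + 2)*(h^2 - 6*h + 8) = h*(h - 4)*(h + 2)*(h - 2)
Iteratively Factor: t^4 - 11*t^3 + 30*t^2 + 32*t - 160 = (t + 2)*(t^3 - 13*t^2 + 56*t - 80) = (t - 4)*(t + 2)*(t^2 - 9*t + 20) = (t - 5)*(t - 4)*(t + 2)*(t - 4)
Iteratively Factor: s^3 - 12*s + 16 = (s + 4)*(s^2 - 4*s + 4) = (s - 2)*(s + 4)*(s - 2)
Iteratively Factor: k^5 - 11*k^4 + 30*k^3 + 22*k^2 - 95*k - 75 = (k + 1)*(k^4 - 12*k^3 + 42*k^2 - 20*k - 75) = (k - 5)*(k + 1)*(k^3 - 7*k^2 + 7*k + 15) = (k - 5)*(k - 3)*(k + 1)*(k^2 - 4*k - 5) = (k - 5)*(k - 3)*(k + 1)^2*(k - 5)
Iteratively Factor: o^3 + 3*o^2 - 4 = (o + 2)*(o^2 + o - 2) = (o - 1)*(o + 2)*(o + 2)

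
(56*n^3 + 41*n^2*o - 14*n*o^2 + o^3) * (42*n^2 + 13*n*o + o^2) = 2352*n^5 + 2450*n^4*o + n^3*o^2 - 99*n^2*o^3 - n*o^4 + o^5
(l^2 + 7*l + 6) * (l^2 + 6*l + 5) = l^4 + 13*l^3 + 53*l^2 + 71*l + 30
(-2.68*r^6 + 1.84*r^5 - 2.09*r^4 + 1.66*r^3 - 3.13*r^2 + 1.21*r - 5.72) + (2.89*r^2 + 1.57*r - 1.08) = -2.68*r^6 + 1.84*r^5 - 2.09*r^4 + 1.66*r^3 - 0.24*r^2 + 2.78*r - 6.8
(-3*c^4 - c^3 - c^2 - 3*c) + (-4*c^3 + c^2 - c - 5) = -3*c^4 - 5*c^3 - 4*c - 5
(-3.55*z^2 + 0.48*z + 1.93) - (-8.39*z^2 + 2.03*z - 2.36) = 4.84*z^2 - 1.55*z + 4.29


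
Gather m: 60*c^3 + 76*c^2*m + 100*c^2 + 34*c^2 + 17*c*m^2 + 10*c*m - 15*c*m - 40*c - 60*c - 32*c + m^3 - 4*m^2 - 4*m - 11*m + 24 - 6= 60*c^3 + 134*c^2 - 132*c + m^3 + m^2*(17*c - 4) + m*(76*c^2 - 5*c - 15) + 18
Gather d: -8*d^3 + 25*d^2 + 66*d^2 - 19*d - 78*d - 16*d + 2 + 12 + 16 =-8*d^3 + 91*d^2 - 113*d + 30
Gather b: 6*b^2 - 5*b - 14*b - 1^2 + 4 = 6*b^2 - 19*b + 3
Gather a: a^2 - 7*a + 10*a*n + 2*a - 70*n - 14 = a^2 + a*(10*n - 5) - 70*n - 14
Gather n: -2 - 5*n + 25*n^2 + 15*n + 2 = 25*n^2 + 10*n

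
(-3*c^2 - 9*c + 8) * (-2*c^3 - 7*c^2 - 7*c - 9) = 6*c^5 + 39*c^4 + 68*c^3 + 34*c^2 + 25*c - 72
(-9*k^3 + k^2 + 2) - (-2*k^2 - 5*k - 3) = -9*k^3 + 3*k^2 + 5*k + 5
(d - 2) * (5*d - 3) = 5*d^2 - 13*d + 6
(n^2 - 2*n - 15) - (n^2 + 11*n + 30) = -13*n - 45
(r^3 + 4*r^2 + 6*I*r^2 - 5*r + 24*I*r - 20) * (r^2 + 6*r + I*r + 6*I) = r^5 + 10*r^4 + 7*I*r^4 + 13*r^3 + 70*I*r^3 - 110*r^2 + 163*I*r^2 - 264*r - 50*I*r - 120*I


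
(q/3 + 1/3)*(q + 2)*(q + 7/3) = q^3/3 + 16*q^2/9 + 3*q + 14/9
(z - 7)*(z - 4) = z^2 - 11*z + 28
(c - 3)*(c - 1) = c^2 - 4*c + 3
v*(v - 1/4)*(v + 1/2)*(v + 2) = v^4 + 9*v^3/4 + 3*v^2/8 - v/4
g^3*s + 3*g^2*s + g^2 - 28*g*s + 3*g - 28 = (g - 4)*(g + 7)*(g*s + 1)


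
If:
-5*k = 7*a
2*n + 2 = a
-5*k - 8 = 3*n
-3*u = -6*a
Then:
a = 10/11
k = -14/11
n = -6/11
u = 20/11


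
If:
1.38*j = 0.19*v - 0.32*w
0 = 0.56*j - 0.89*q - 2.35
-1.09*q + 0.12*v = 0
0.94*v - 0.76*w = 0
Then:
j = 1.93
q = -1.43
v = -12.95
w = -16.02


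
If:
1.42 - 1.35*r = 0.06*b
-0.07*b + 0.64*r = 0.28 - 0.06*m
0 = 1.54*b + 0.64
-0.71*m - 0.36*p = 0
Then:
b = -0.42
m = -7.23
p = 14.27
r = 1.07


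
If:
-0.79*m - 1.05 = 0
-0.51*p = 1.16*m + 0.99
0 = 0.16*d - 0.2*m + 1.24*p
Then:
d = -10.05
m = -1.33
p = 1.08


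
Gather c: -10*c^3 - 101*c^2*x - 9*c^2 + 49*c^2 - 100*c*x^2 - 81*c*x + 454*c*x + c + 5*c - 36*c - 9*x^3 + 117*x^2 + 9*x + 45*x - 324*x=-10*c^3 + c^2*(40 - 101*x) + c*(-100*x^2 + 373*x - 30) - 9*x^3 + 117*x^2 - 270*x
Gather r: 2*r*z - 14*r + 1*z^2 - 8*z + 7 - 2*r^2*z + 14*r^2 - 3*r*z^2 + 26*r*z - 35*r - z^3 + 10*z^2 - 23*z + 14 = r^2*(14 - 2*z) + r*(-3*z^2 + 28*z - 49) - z^3 + 11*z^2 - 31*z + 21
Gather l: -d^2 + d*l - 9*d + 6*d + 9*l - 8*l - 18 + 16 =-d^2 - 3*d + l*(d + 1) - 2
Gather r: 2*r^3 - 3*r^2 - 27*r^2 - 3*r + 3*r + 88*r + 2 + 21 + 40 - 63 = 2*r^3 - 30*r^2 + 88*r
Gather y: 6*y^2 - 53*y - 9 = 6*y^2 - 53*y - 9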